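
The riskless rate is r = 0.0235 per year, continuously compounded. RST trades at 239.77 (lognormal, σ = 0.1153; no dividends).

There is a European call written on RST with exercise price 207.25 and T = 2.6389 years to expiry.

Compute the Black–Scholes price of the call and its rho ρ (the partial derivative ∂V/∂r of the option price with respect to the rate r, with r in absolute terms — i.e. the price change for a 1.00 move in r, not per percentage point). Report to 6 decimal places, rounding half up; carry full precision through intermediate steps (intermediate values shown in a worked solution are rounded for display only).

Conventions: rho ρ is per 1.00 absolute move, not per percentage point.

σ√T = 0.1153·√2.6389 = 0.187301
d₁ = (ln(S/K) + (r+σ²/2)T) / (σ√T) = (ln(239.77/207.25) + (0.0235+0.1153²/2)·2.6389) / 0.187301 = (0.145754 + 0.079555) / 0.187301 = 1.202925
d₂ = d₁ − σ√T = 1.202925 − 0.187301 = 1.015624
e^{−rT} = 0.939870
N(d₁) = 0.885497,  N(d₂) = 0.845096
Call price V = S·N(d₁) − K·e^{−rT}·N(d₂) = 212.315686 − 164.614468 = 47.701218
ρ = K·T·e^{−rT}·N(d₂) = 434.401120

price = 47.701218
ρ = 434.401120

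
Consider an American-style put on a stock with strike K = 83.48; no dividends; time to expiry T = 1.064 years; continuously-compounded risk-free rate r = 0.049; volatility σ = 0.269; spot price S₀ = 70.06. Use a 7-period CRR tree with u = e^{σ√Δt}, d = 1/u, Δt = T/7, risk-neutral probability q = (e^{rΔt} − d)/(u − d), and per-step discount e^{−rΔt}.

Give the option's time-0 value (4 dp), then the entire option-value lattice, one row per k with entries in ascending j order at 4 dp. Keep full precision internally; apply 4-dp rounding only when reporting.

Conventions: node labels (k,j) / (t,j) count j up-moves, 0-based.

Δt=0.15200, u=1.11057, d=0.90044, q=0.50938, disc=e^(-rΔt)=0.99258
k=7 terminal: V=max(K-S,0) → 49.8566 42.0098 32.3319 20.3954 5.6733 0.0000 0.0000 0.0000
k=6: j=0 S=37.3413 intr=46.1387 cont=45.5193 V=46.1387[EX]; j=1 S=46.0556 intr=37.4244 cont=36.8049 V=37.4244[EX]; j=2 S=56.8037 intr=26.6763 cont=26.0569 V=26.6763[EX]; j=3 S=70.0600 intr=13.4200 cont=12.8006 V=13.4200[EX]; j=4 S=86.4100 intr=0.0000 cont=2.7628 V=2.7628[hold]; j=5 S=106.5755 intr=0.0000 cont=0.0000 V=0.0000[hold]; j=6 S=131.4472 intr=0.0000 cont=0.0000 V=0.0000[hold]
k=5: j=0 S=41.4702 intr=42.0098 cont=41.3904 V=42.0098[EX]; j=1 S=51.1481 intr=32.3319 cont=31.7124 V=32.3319[EX]; j=2 S=63.0846 intr=20.3954 cont=19.7760 V=20.3954[EX]; j=3 S=77.8067 intr=5.6733 cont=7.9321 V=7.9321[hold]; j=4 S=95.9645 intr=0.0000 cont=1.3454 V=1.3454[hold]; j=5 S=118.3598 intr=0.0000 cont=0.0000 V=0.0000[hold]
k=4: j=0 S=46.0556 intr=37.4244 cont=36.8049 V=37.4244[EX]; j=1 S=56.8037 intr=26.6763 cont=26.0569 V=26.6763[EX]; j=2 S=70.0600 intr=13.4200 cont=13.9426 V=13.9426[hold]; j=3 S=86.4100 intr=0.0000 cont=4.5430 V=4.5430[hold]; j=4 S=106.5755 intr=0.0000 cont=0.6552 V=0.6552[hold]
k=3: j=0 S=51.1481 intr=32.3319 cont=31.7124 V=32.3319[EX]; j=1 S=63.0846 intr=20.3954 cont=20.0402 V=20.3954[EX]; j=2 S=77.8067 intr=5.6733 cont=9.0867 V=9.0867[hold]; j=3 S=95.9645 intr=0.0000 cont=2.5436 V=2.5436[hold]
k=2: j=0 S=56.8037 intr=26.6763 cont=26.0569 V=26.6763[EX]; j=1 S=70.0600 intr=13.4200 cont=14.5264 V=14.5264[hold]; j=2 S=86.4100 intr=0.0000 cont=5.7111 V=5.7111[hold]
k=1: j=0 S=63.0846 intr=20.3954 cont=20.3353 V=20.3954[EX]; j=1 S=77.8067 intr=5.6733 cont=9.9616 V=9.9616[hold]
k=0: j=0 S=70.0600 intr=13.4200 cont=14.9687 V=14.9687[hold]

price = 14.9687
tree:
14.9687
20.3954 9.9616
26.6763 14.5264 5.7111
32.3319 20.3954 9.0867 2.5436
37.4244 26.6763 13.9426 4.5430 0.6552
42.0098 32.3319 20.3954 7.9321 1.3454 0.0000
46.1387 37.4244 26.6763 13.4200 2.7628 0.0000 0.0000
49.8566 42.0098 32.3319 20.3954 5.6733 0.0000 0.0000 0.0000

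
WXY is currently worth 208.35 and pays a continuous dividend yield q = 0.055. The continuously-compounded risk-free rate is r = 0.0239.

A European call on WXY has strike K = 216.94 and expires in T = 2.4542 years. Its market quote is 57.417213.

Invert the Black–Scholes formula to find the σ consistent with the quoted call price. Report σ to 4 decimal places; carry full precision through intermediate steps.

sigma = 0.5840

At σ = 0.5840 the Black–Scholes value reproduces the quote:
σ√T = 0.584·√2.4542 = 0.914888
d₁ = (ln(S/K) + (r−q+σ²/2)T) / (σ√T) = (ln(208.35/216.94) + (0.0239−0.055+0.584²/2)·2.4542) / 0.914888 = (-0.040401 + 0.342184) / 0.914888 = 0.329858
d₂ = d₁ − σ√T = 0.329858 − 0.914888 = -0.585030
e^{−rT} = 0.943032
e^{−qT} = 0.873733
N(d₁) = 0.629246,  N(d₂) = 0.279264
V = S·e^{−qT}·N(d₁) − K·e^{−rT}·N(d₂) = 114.549350 − 57.132137 = 57.417213 (the quoted price), and the Black–Scholes price is strictly increasing in σ, so σ is unique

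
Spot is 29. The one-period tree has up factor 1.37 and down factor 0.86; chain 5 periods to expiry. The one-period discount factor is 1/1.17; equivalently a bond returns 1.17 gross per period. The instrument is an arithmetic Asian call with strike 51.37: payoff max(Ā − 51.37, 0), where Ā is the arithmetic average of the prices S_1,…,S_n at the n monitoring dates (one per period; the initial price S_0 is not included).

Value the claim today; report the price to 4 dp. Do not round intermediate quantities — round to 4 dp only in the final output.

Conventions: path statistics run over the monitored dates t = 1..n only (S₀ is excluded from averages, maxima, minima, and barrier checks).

price = 2.3429

With p* = (R−d)/(u−d) = 0.6078, sum probability × payoff across the paths and divide by R^5.
Enumerate all 2^5 = 32 price paths (U = up ×1.37, D = down ×0.86); each path with k up-moves has probability p*^k·(1−p*)^(5−k).
DDDDD: Ā=18.8679, payoff=0.0000, prob=0.009275
UDDDD: Ā=30.0570, payoff=0.0000, prob=0.014376
DUDDD: Ā=27.0990, payoff=0.0000, prob=0.014376
UUDDD: Ā=43.1694, payoff=0.0000, prob=0.022282
DDUDD: Ā=24.5552, payoff=0.0000, prob=0.014376
UDUDD: Ā=39.1170, payoff=0.0000, prob=0.022282
DUUDD: Ā=36.1590, payoff=0.0000, prob=0.022282
UUUDD: Ā=57.6021, payoff=6.2321, prob=0.034538
DDDUD: Ā=22.3674, payoff=0.0000, prob=0.014376
UDDUD: Ā=35.6318, payoff=0.0000, prob=0.022282
DUDUD: Ā=32.6738, payoff=0.0000, prob=0.022282
UUDUD: Ā=52.0502, payoff=0.6802, prob=0.034538
DDUUD: Ā=30.1300, payoff=0.0000, prob=0.022282
UDUUD: Ā=47.9977, payoff=0.0000, prob=0.034538
DUUUD: Ā=45.0397, payoff=0.0000, prob=0.034538
UUUUD: Ā=71.7493, payoff=20.3793, prob=0.053534
DDDDU: Ā=20.4860, payoff=0.0000, prob=0.014376
UDDDU: Ā=32.6346, payoff=0.0000, prob=0.022282
DUDDU: Ā=29.6766, payoff=0.0000, prob=0.022282
UUDDU: Ā=47.2756, payoff=0.0000, prob=0.034538
DDUDU: Ā=27.1328, payoff=0.0000, prob=0.022282
UDUDU: Ā=43.2231, payoff=0.0000, prob=0.034538
DUUDU: Ā=40.2651, payoff=0.0000, prob=0.034538
UUUDU: Ā=64.1433, payoff=12.7733, prob=0.053534
DDDUU: Ā=24.9450, payoff=0.0000, prob=0.022282
UDDUU: Ā=39.7380, payoff=0.0000, prob=0.034538
DUDUU: Ā=36.7800, payoff=0.0000, prob=0.034538
UUDUU: Ā=58.5914, payoff=7.2214, prob=0.053534
DDUUU: Ā=34.2361, payoff=0.0000, prob=0.034538
UDUUU: Ā=54.5389, payoff=3.1689, prob=0.053534
DUUUU: Ā=51.5809, payoff=0.2109, prob=0.053534
UUUUU: Ā=82.1696, payoff=30.7996, prob=0.082977
Price = Σ prob·payoff / R^5 = 5.136694 / 2.192448 = 2.3429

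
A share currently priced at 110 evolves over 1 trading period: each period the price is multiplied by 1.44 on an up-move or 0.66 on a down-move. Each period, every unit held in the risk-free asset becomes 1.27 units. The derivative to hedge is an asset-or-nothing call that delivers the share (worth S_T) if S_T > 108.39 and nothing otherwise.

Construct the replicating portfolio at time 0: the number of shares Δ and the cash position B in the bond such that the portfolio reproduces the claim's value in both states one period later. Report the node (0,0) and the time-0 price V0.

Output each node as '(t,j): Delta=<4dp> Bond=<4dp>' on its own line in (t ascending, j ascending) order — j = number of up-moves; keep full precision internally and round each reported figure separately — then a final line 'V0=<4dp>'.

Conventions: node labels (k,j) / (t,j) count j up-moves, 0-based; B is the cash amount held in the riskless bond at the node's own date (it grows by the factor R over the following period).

Arbitrage-free pricing uses the up-move probability p* = (R−d)/(u−d) = 0.7821, discounting each step at R = 1.27.
Payoffs at expiry: V(1,0)=0.0000, V(1,1)=158.4000
  t=0,j=0: stock 110.0000 → up 158.4000 (V=158.4000), down 72.6000 (V=0.0000). Price 97.5409; hedge Δ=1.8462, bond B=-105.5360.
Sanity check at the root: Δ(0,0)·S0 + B(0,0) reproduces V0 = 97.5409.

(0,0): Delta=1.8462 Bond=-105.5360
V0=97.5409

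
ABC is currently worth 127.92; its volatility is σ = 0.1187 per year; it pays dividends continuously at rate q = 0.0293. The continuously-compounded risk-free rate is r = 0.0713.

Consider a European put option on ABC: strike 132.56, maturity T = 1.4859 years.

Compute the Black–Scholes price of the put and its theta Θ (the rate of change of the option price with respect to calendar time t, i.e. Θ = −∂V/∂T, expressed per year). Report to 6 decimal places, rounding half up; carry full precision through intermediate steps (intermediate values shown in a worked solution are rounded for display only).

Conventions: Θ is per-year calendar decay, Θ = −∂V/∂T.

σ√T = 0.1187·√1.4859 = 0.144692
d₁ = (ln(S/K) + (r−q+σ²/2)T) / (σ√T) = (ln(127.92/132.56) + (0.0713−0.0293+0.1187²/2)·1.4859) / 0.144692 = (-0.035630 + 0.072876) / 0.144692 = 0.257411
d₂ = d₁ − σ√T = 0.257411 − 0.144692 = 0.112719
e^{−rT} = 0.899474
e^{−qT} = 0.957397
N(−d₁) = 0.398431,  N(−d₂) = 0.455127
Put price V = K·e^{−rT}·N(−d₂) − S·e^{−qT}·N(−d₁) = 54.266727 − 48.795906 = 5.470821
φ(d₁) = (1/√(2π))·e^{−d₁²/2} = 0.385942
Θ = −S·e^{−qT}·φ(d₁)·σ/(2√T) − q·S·e^{−qT}·N(−d₁) + r·K·e^{−rT}·N(−d₂) = −2.301327 − 1.429720 + 3.869218 = 0.138171

price = 5.470821
Θ = 0.138171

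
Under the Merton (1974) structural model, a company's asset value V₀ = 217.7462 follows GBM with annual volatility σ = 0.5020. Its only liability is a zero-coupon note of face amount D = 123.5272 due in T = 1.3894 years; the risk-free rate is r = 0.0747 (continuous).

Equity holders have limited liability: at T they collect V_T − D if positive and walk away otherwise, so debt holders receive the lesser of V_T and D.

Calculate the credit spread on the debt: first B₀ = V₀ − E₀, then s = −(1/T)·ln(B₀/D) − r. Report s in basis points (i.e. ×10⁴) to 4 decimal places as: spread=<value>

With assets at 217.7462 and a single debt payment of 123.5272 at 1.3894 years:
d₁ = [ln(V₀/D) + (r + σ²/2)T] / (σ√T)
   = [ln(217.7462/123.5272) + (0.0747 + 0.5·0.5020²)·1.3894] / (0.5020·√1.3894)
   = [0.566869 + 0.278855] / 0.591722 = 1.429260
d₂ = d₁ − σ√T = 1.429260 − 0.591722 = 0.837539
N(d₁) = 0.923535,  N(d₂) = 0.798855,  e^(−rT) = 0.901416
E₀ = V₀·N(d₁) − D·e^(−rT)·N(d₂)
   = 217.7462·0.923535 − 123.5272·0.901416·0.798855 = 112.144245
B₀ = V₀ − E₀ = 217.7462 − 112.144245 = 105.601955
spread = −(1/T)·ln(B₀/D) − r = −(1/1.3894)·ln(105.601955/123.5272) − 0.0747 = 0.03814331
in basis points: 0.03814331 × 10⁴ = 381.4331 bp

spread=381.4331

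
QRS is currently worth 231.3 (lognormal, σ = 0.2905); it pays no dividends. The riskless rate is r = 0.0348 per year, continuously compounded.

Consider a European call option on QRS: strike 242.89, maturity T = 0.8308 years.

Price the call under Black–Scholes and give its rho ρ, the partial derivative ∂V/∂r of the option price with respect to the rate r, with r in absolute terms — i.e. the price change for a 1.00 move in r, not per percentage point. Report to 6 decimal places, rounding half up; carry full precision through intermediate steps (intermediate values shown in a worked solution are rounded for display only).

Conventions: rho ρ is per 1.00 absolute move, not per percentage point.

σ√T = 0.2905·√0.8308 = 0.264786
d₁ = (ln(S/K) + (r+σ²/2)T) / (σ√T) = (ln(231.3/242.89) + (0.0348+0.2905²/2)·0.8308) / 0.264786 = (-0.048893 + 0.063968) / 0.264786 = 0.056931
d₂ = d₁ − σ√T = 0.056931 − 0.264786 = -0.207855
e^{−rT} = 0.971502
N(d₁) = 0.522700,  N(d₂) = 0.417671
Call price V = S·N(d₁) − K·e^{−rT}·N(d₂) = 120.900472 − 98.557090 = 22.343382
ρ = K·T·e^{−rT}·N(d₂) = 81.881231

price = 22.343382
ρ = 81.881231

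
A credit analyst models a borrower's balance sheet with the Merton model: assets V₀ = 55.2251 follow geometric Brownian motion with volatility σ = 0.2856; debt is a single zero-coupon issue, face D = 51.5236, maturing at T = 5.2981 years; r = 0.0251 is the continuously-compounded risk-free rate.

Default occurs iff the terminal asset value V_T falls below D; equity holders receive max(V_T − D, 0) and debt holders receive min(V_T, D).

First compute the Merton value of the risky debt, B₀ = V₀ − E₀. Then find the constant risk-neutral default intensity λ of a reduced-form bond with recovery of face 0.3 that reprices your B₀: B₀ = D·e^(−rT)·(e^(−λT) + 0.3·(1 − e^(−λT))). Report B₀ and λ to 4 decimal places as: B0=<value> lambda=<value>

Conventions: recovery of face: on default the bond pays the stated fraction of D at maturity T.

B0=36.6596 lambda=0.0588

Work the structural quantities from V₀ = 55.2251 against face 51.5236:
d₁ = [ln(V₀/D) + (r + σ²/2)T] / (σ√T)
   = [ln(55.2251/51.5236) + (0.0251 + 0.5·0.2856²)·5.2981] / (0.2856·√5.2981)
   = [0.069378 + 0.349058] / 0.657383 = 0.636518
d₂ = d₁ − σ√T = 0.636518 − 0.657383 = -0.020865
N(d₁) = 0.737781,  N(d₂) = 0.491677,  e^(−rT) = 0.875481
E₀ = V₀·N(d₁) − D·e^(−rT)·N(d₂)
   = 55.2251·0.737781 − 51.5236·0.875481·0.491677 = 18.565493
B₀ = V₀ − E₀ = 55.2251 − 18.565493 = 36.659607
e^(−λT) = (B₀·e^(rT)/D − 0.3)/(1 − 0.3) = (36.6596·1.142230/51.5236 − 0.3)/0.7 = 0.73244126
λ = −ln(0.73244126)/5.2981 = 0.058771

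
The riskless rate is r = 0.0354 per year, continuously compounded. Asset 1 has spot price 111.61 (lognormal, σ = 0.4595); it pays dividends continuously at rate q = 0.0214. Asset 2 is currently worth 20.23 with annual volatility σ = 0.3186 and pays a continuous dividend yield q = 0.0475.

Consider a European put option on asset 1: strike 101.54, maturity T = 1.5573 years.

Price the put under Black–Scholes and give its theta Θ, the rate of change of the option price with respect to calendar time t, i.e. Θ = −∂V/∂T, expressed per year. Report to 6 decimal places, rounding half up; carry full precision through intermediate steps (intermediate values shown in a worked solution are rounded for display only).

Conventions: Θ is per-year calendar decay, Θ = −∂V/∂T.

σ√T = 0.4595·√1.5573 = 0.573418
d₁ = (ln(S/K) + (r−q+σ²/2)T) / (σ√T) = (ln(111.61/101.54) + (0.0354−0.0214+0.4595²/2)·1.5573) / 0.573418 = (0.094558 + 0.186207) / 0.573418 = 0.489633
d₂ = d₁ − σ√T = 0.489633 − 0.573418 = -0.083786
e^{−rT} = 0.946364
e^{−qT} = 0.967223
N(−d₁) = 0.312197,  N(−d₂) = 0.533387
Put price V = K·e^{−rT}·N(−d₂) − S·e^{−qT}·N(−d₁) = 51.255127 − 33.702207 = 17.552920
φ(d₁) = (1/√(2π))·e^{−d₁²/2} = 0.353876
Θ = −S·e^{−qT}·φ(d₁)·σ/(2√T) − q·S·e^{−qT}·N(−d₁) + r·K·e^{−rT}·N(−d₂) = −7.033156 − 0.721227 + 1.814431 = -5.939952

price = 17.552920
Θ = -5.939952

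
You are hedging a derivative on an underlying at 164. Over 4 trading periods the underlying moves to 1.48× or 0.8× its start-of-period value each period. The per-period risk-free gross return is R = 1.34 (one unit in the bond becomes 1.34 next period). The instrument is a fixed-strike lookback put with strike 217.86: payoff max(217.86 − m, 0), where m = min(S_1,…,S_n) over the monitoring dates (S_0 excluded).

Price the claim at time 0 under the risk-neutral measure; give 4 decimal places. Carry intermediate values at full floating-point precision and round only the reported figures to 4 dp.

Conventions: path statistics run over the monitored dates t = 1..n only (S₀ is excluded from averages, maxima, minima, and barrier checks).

Set p* = 0.7941 (from d < R < u); the path-dependent value is the discounted p*-expectation over all price paths.
Enumerate all 2^4 = 16 price paths (U = up ×1.48, D = down ×0.8); each path with k up-moves has probability p*^k·(1−p*)^(4−k).
DDDD: m=67.1744, payoff=150.6856, prob=0.001797
UDDD: m=124.2726, payoff=93.5874, prob=0.006930
DUDD: m=124.2726, payoff=93.5874, prob=0.006930
UUDD: m=229.9044, payoff=0.0000, prob=0.026731
DDUD: m=104.9600, payoff=112.9000, prob=0.006930
UDUD: m=194.1760, payoff=23.6840, prob=0.026731
DUUD: m=131.2000, payoff=86.6600, prob=0.026731
UUUD: m=242.7200, payoff=0.0000, prob=0.103104
DDDU: m=83.9680, payoff=133.8920, prob=0.006930
UDDU: m=155.3408, payoff=62.5192, prob=0.026731
DUDU: m=131.2000, payoff=86.6600, prob=0.026731
UUDU: m=242.7200, payoff=0.0000, prob=0.103104
DDUU: m=104.9600, payoff=112.9000, prob=0.026731
UDUU: m=194.1760, payoff=23.6840, prob=0.103104
DUUU: m=131.2000, payoff=86.6600, prob=0.103104
UUUU: m=242.7200, payoff=0.0000, prob=0.397685
Price = Σ prob·payoff / R^4 = 24.610126 / 3.224179 = 7.6330

price = 7.6330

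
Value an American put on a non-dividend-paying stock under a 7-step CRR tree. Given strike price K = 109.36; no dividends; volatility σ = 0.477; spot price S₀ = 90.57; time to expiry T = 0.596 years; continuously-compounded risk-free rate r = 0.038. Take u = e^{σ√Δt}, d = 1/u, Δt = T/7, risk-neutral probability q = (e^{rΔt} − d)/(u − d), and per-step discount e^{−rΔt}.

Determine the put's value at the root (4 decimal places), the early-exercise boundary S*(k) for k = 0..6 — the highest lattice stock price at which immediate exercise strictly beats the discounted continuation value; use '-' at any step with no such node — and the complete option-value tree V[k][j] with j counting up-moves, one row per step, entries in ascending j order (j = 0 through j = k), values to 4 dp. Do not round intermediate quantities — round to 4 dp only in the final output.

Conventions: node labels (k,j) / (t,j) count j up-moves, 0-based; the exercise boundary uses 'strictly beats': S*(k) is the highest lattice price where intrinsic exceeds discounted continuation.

params: Δt=0.08514 u=1.14934 d=0.87007 q=0.47686 e^(-rΔt)=0.99677
t_7 payoffs: 75.1736 64.2006 49.7056 30.5580 5.2646 0.0000 0.0000 0.0000
t_6: node(6,0) S=39.2917 payoff=70.0683 vs cont=69.7151 → 70.0683 [stop]  node(6,1) S=51.9033 payoff=57.4567 vs cont=57.1034 → 57.4567 [stop]  node(6,2) S=68.5630 payoff=40.7970 vs cont=40.4437 → 40.7970 [stop]  node(6,3) S=90.5700 payoff=18.7900 vs cont=18.4367 → 18.7900 [stop]  node(6,4) S=119.6407 payoff=0.0000 vs cont=2.7452 → 2.7452 [wait]  node(6,5) S=158.0424 payoff=0.0000 vs cont=0.0000 → 0.0000 [wait]  node(6,6) S=208.7700 payoff=0.0000 vs cont=0.0000 → 0.0000 [wait]  ⇒ S*(6)=90.5700
t_5: node(5,0) S=45.1594 payoff=64.2006 vs cont=63.8474 → 64.2006 [stop]  node(5,1) S=59.6544 payoff=49.7056 vs cont=49.3523 → 49.7056 [stop]  node(5,2) S=78.8020 payoff=30.5580 vs cont=30.2048 → 30.5580 [stop]  node(5,3) S=104.0954 payoff=5.2646 vs cont=11.1028 → 11.1028 [wait]  node(5,4) S=137.5074 payoff=0.0000 vs cont=1.4315 → 1.4315 [wait]  node(5,5) S=181.6439 payoff=0.0000 vs cont=0.0000 → 0.0000 [wait]  ⇒ S*(5)=78.8020
t_4: node(4,0) S=51.9033 payoff=57.4567 vs cont=57.1034 → 57.4567 [stop]  node(4,1) S=68.5630 payoff=40.7970 vs cont=40.4437 → 40.7970 [stop]  node(4,2) S=90.5700 payoff=18.7900 vs cont=21.2118 → 21.2118 [wait]  node(4,3) S=119.6407 payoff=0.0000 vs cont=6.4699 → 6.4699 [wait]  node(4,4) S=158.0424 payoff=0.0000 vs cont=0.7464 → 0.7464 [wait]  ⇒ S*(4)=68.5630
t_3: node(3,0) S=59.6544 payoff=49.7056 vs cont=49.3523 → 49.7056 [stop]  node(3,1) S=78.8020 payoff=30.5580 vs cont=31.3559 → 31.3559 [wait]  node(3,2) S=104.0954 payoff=5.2646 vs cont=14.1361 → 14.1361 [wait]  node(3,3) S=137.5074 payoff=0.0000 vs cont=3.7285 → 3.7285 [wait]  ⇒ S*(3)=59.6544
t_2: node(2,0) S=68.5630 payoff=40.7970 vs cont=40.8230 → 40.8230 [wait]  node(2,1) S=90.5700 payoff=18.7900 vs cont=23.0697 → 23.0697 [wait]  node(2,2) S=119.6407 payoff=0.0000 vs cont=9.1435 → 9.1435 [wait]  ⇒ S*(2)=-
t_1: node(1,0) S=78.8020 payoff=30.5580 vs cont=32.2526 → 32.2526 [wait]  node(1,1) S=104.0954 payoff=5.2646 vs cont=16.3757 → 16.3757 [wait]  ⇒ S*(1)=-
t_0: node(0,0) S=90.5700 payoff=18.7900 vs cont=24.6017 → 24.6017 [wait]  ⇒ S*(0)=-

price = 24.6017
boundary = - - - 59.6544 68.5630 78.8020 90.5700
tree:
24.6017
32.2526 16.3757
40.8230 23.0697 9.1435
49.7056 31.3559 14.1361 3.7285
57.4567 40.7970 21.2118 6.4699 0.7464
64.2006 49.7056 30.5580 11.1028 1.4315 0.0000
70.0683 57.4567 40.7970 18.7900 2.7452 0.0000 0.0000
75.1736 64.2006 49.7056 30.5580 5.2646 0.0000 0.0000 0.0000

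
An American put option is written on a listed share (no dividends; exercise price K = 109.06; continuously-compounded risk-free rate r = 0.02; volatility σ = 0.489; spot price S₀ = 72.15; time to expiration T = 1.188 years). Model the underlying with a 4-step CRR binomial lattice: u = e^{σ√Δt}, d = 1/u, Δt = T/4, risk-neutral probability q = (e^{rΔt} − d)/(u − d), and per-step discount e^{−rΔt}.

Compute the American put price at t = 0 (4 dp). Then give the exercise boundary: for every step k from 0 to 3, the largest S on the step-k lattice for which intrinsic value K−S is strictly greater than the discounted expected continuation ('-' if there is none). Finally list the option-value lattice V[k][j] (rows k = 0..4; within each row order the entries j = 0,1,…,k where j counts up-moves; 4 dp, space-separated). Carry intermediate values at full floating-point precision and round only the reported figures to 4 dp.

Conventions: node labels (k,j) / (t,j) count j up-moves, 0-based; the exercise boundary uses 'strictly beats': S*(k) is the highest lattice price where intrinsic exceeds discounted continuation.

Δt=0.29700, u=1.30538, d=0.76606, q=0.44481, disc=e^(-rΔt)=0.99408
k=4 terminal: V=max(K-S,0) → 84.2121 66.7188 36.9100 0.0000 0.0000
k=3: j=0 S=32.4359 intr=76.6241 cont=75.9782 V=76.6241[EX]; j=1 S=55.2713 intr=53.7887 cont=53.1428 V=53.7887[EX]; j=2 S=94.1831 intr=14.8769 cont=20.3705 V=20.3705[hold]; j=3 S=160.4895 intr=0.0000 cont=0.0000 V=0.0000[hold]  S*(3)=55.2713
k=2: j=0 S=42.3412 intr=66.7188 cont=66.0729 V=66.7188[EX]; j=1 S=72.1500 intr=36.9100 cont=38.6933 V=38.6933[hold]; j=2 S=122.9447 intr=0.0000 cont=11.2424 V=11.2424[hold]  S*(2)=42.3412
k=1: j=0 S=55.2713 intr=53.7887 cont=53.9314 V=53.9314[hold]; j=1 S=94.1831 intr=14.8769 cont=26.3259 V=26.3259[hold]  S*(1)=-
k=0: j=0 S=72.1500 intr=36.9100 cont=41.4054 V=41.4054[hold]  S*(0)=-

price = 41.4054
boundary = - - 42.3412 55.2713
tree:
41.4054
53.9314 26.3259
66.7188 38.6933 11.2424
76.6241 53.7887 20.3705 0.0000
84.2121 66.7188 36.9100 0.0000 0.0000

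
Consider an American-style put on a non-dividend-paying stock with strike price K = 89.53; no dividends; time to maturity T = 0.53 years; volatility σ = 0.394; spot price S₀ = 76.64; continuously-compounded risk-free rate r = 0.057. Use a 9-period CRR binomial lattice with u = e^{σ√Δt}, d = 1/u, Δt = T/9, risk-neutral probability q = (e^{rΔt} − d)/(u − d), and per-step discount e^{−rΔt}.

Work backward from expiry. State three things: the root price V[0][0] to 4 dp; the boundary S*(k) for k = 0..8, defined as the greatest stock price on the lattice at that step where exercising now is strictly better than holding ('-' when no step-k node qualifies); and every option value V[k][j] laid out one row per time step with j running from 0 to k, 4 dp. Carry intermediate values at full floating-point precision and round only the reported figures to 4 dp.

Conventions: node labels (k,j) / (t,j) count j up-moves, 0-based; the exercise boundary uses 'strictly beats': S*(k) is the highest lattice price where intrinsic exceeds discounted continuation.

price = 16.0429
boundary = - - 63.3006 57.5286 63.3006 57.5286 63.3006 69.6517 76.6400
tree:
16.0429
20.8192 11.2535
26.2294 15.4121 7.0648
32.0014 20.4568 10.3431 3.7506
37.2470 26.2294 14.6755 5.9702 1.4996
42.0144 32.0014 20.0590 9.2539 2.6429 0.3372
46.3470 37.2470 26.2294 13.8670 4.5857 0.6683 0.0000
50.2846 42.0144 32.0014 19.8783 7.7959 1.3243 0.0000 0.0000
53.8631 46.3470 37.2470 26.2294 12.8900 2.6244 0.0000 0.0000 0.0000
57.1154 50.2846 42.0144 32.0014 19.8783 5.2005 0.0000 0.0000 0.0000 0.0000

params: Δt=0.05889 u=1.10033 d=0.90882 q=0.49367 e^(-rΔt)=0.99665
t_9 payoffs: 57.1154 50.2846 42.0144 32.0014 19.8783 5.2005 0.0000 0.0000 0.0000 0.0000
t_8: node(8,0) S=35.6669 payoff=53.8631 vs cont=53.5631 → 53.8631 [stop]  node(8,1) S=43.1830 payoff=46.3470 vs cont=46.0470 → 46.3470 [stop]  node(8,2) S=52.2830 payoff=37.2470 vs cont=36.9470 → 37.2470 [stop]  node(8,3) S=63.3006 payoff=26.2294 vs cont=25.9294 → 26.2294 [stop]  node(8,4) S=76.6400 payoff=12.8900 vs cont=12.5900 → 12.8900 [stop]  node(8,5) S=92.7904 payoff=0.0000 vs cont=2.6244 → 2.6244 [wait]  node(8,6) S=112.3442 payoff=0.0000 vs cont=0.0000 → 0.0000 [wait]  node(8,7) S=136.0186 payoff=0.0000 vs cont=0.0000 → 0.0000 [wait]  node(8,8) S=164.6819 payoff=0.0000 vs cont=0.0000 → 0.0000 [wait]  ⇒ S*(8)=76.6400
t_7: node(7,0) S=39.2454 payoff=50.2846 vs cont=49.9846 → 50.2846 [stop]  node(7,1) S=47.5156 payoff=42.0144 vs cont=41.7144 → 42.0144 [stop]  node(7,2) S=57.5286 payoff=32.0014 vs cont=31.7013 → 32.0014 [stop]  node(7,3) S=69.6517 payoff=19.8783 vs cont=19.5783 → 19.8783 [stop]  node(7,4) S=84.3295 payoff=5.2005 vs cont=7.7959 → 7.7959 [wait]  node(7,5) S=102.1003 payoff=0.0000 vs cont=1.3243 → 1.3243 [wait]  node(7,6) S=123.6160 payoff=0.0000 vs cont=0.0000 → 0.0000 [wait]  node(7,7) S=149.6657 payoff=0.0000 vs cont=0.0000 → 0.0000 [wait]  ⇒ S*(7)=69.6517
t_6: node(6,0) S=43.1830 payoff=46.3470 vs cont=46.0470 → 46.3470 [stop]  node(6,1) S=52.2830 payoff=37.2470 vs cont=36.9470 → 37.2470 [stop]  node(6,2) S=63.3006 payoff=26.2294 vs cont=25.9294 → 26.2294 [stop]  node(6,3) S=76.6400 payoff=12.8900 vs cont=13.8670 → 13.8670 [wait]  node(6,4) S=92.7904 payoff=0.0000 vs cont=4.5857 → 4.5857 [wait]  node(6,5) S=112.3442 payoff=0.0000 vs cont=0.6683 → 0.6683 [wait]  node(6,6) S=136.0186 payoff=0.0000 vs cont=0.0000 → 0.0000 [wait]  ⇒ S*(6)=63.3006
t_5: node(5,0) S=47.5156 payoff=42.0144 vs cont=41.7144 → 42.0144 [stop]  node(5,1) S=57.5286 payoff=32.0014 vs cont=31.7013 → 32.0014 [stop]  node(5,2) S=69.6517 payoff=19.8783 vs cont=20.0590 → 20.0590 [wait]  node(5,3) S=84.3295 payoff=5.2005 vs cont=9.2539 → 9.2539 [wait]  node(5,4) S=102.1003 payoff=0.0000 vs cont=2.6429 → 2.6429 [wait]  node(5,5) S=123.6160 payoff=0.0000 vs cont=0.3372 → 0.3372 [wait]  ⇒ S*(5)=57.5286
t_4: node(4,0) S=52.2830 payoff=37.2470 vs cont=36.9470 → 37.2470 [stop]  node(4,1) S=63.3006 payoff=26.2294 vs cont=26.0183 → 26.2294 [stop]  node(4,2) S=76.6400 payoff=12.8900 vs cont=14.6755 → 14.6755 [wait]  node(4,3) S=92.7904 payoff=0.0000 vs cont=5.9702 → 5.9702 [wait]  node(4,4) S=112.3442 payoff=0.0000 vs cont=1.4996 → 1.4996 [wait]  ⇒ S*(4)=63.3006
t_3: node(3,0) S=57.5286 payoff=32.0014 vs cont=31.7013 → 32.0014 [stop]  node(3,1) S=69.6517 payoff=19.8783 vs cont=20.4568 → 20.4568 [wait]  node(3,2) S=84.3295 payoff=5.2005 vs cont=10.3431 → 10.3431 [wait]  node(3,3) S=102.1003 payoff=0.0000 vs cont=3.7506 → 3.7506 [wait]  ⇒ S*(3)=57.5286
t_2: node(2,0) S=63.3006 payoff=26.2294 vs cont=26.2140 → 26.2294 [stop]  node(2,1) S=76.6400 payoff=12.8900 vs cont=15.4121 → 15.4121 [wait]  node(2,2) S=92.7904 payoff=0.0000 vs cont=7.0648 → 7.0648 [wait]  ⇒ S*(2)=63.3006
t_1: node(1,0) S=69.6517 payoff=19.8783 vs cont=20.8192 → 20.8192 [wait]  node(1,1) S=84.3295 payoff=5.2005 vs cont=11.2535 → 11.2535 [wait]  ⇒ S*(1)=-
t_0: node(0,0) S=76.6400 payoff=12.8900 vs cont=16.0429 → 16.0429 [wait]  ⇒ S*(0)=-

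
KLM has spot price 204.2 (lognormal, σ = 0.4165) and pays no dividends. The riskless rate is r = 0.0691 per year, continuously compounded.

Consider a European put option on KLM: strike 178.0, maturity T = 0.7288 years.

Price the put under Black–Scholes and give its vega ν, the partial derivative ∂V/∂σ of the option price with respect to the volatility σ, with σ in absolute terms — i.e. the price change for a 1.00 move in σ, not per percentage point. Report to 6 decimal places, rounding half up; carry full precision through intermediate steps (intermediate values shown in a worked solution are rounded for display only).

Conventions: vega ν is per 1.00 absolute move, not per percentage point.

σ√T = 0.4165·√0.7288 = 0.355565
d₁ = (ln(S/K) + (r+σ²/2)T) / (σ√T) = (ln(204.2/178.0) + (0.0691+0.4165²/2)·0.7288) / 0.355565 = (0.137316 + 0.113573) / 0.355565 = 0.705608
d₂ = d₁ − σ√T = 0.705608 − 0.355565 = 0.350043
e^{−rT} = 0.950887
N(−d₁) = 0.240216,  N(−d₂) = 0.363153
Put price V = K·e^{−rT}·N(−d₂) − S·N(−d₁) = 61.466533 − 49.052082 = 12.414451
φ(d₁) = (1/√(2π))·e^{−d₁²/2} = 0.311026
ν = S·φ(d₁)·√T = 54.219567

price = 12.414451
ν = 54.219567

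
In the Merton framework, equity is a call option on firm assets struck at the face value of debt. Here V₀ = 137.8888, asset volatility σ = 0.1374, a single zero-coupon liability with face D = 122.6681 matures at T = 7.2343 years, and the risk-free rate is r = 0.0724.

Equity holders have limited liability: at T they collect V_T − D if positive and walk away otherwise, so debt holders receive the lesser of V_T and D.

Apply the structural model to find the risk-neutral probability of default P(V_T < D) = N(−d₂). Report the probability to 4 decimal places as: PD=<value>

PD=0.0607

With assets at 137.8888 and a single debt payment of 122.6681 at 7.2343 years:
d₁ = [ln(V₀/D) + (r + σ²/2)T] / (σ√T)
   = [ln(137.8888/122.6681) + (0.0724 + 0.5·0.1374²)·7.2343] / (0.1374·√7.2343)
   = [0.116965 + 0.592051] / 0.369560 = 1.918540
d₂ = d₁ − σ√T = 1.918540 − 0.369560 = 1.548980
risk-neutral PD = N(−d₂) = N(-1.548980) = 0.060693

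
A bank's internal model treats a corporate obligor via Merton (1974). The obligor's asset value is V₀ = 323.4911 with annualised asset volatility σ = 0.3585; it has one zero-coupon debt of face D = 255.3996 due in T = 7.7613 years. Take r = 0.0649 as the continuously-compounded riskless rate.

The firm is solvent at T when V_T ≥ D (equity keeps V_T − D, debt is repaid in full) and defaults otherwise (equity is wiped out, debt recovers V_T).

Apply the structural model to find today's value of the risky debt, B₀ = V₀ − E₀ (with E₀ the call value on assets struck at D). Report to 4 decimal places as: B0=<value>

Work the structural quantities from V₀ = 323.4911 against face 255.3996:
d₁ = [ln(V₀/D) + (r + σ²/2)T] / (σ√T)
   = [ln(323.4911/255.3996) + (0.0649 + 0.5·0.3585²)·7.7613] / (0.3585·√7.7613)
   = [0.236342 + 1.002458] / 0.998749 = 1.240352
d₂ = d₁ − σ√T = 1.240352 − 0.998749 = 0.241603
N(d₁) = 0.892577,  N(d₂) = 0.595456,  e^(−rT) = 0.604286
E₀ = V₀·N(d₁) − D·e^(−rT)·N(d₂)
   = 323.4911·0.892577 − 255.3996·0.604286·0.595456 = 196.841547
B₀ = V₀ − E₀ = 323.4911 − 196.841547 = 126.649553

B0=126.6496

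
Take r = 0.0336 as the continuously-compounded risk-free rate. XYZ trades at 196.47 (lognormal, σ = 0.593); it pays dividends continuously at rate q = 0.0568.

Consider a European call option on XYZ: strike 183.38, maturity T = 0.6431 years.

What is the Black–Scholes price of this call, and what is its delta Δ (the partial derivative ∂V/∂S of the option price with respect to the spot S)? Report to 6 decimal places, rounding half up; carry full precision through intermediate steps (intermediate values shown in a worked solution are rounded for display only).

σ√T = 0.593·√0.6431 = 0.475548
d₁ = (ln(S/K) + (r−q+σ²/2)T) / (σ√T) = (ln(196.47/183.38) + (0.0336−0.0568+0.593²/2)·0.6431) / 0.475548 = (0.068949 + 0.098153) / 0.475548 = 0.351389
d₂ = d₁ − σ√T = 0.351389 − 0.475548 = -0.124159
e^{−rT} = 0.978624
e^{−qT} = 0.964131
N(d₁) = 0.637352,  N(d₂) = 0.450595
Call price V = S·e^{−qT}·N(d₁) − K·e^{−rT}·N(d₂) = 120.728946 − 80.863738 = 39.865208
Δ = e^{−qT}·N(d₁) = 0.614490

price = 39.865208
Δ = 0.614490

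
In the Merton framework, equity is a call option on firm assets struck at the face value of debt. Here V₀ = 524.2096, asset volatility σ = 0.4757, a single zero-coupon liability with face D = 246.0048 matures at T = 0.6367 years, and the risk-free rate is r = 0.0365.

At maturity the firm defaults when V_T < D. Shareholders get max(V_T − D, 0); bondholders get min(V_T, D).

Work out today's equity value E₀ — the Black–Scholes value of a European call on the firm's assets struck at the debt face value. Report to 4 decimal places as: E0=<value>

E0=284.8297

With assets at 524.2096 and a single debt payment of 246.0048 at 0.6367 years:
d₁ = [ln(V₀/D) + (r + σ²/2)T] / (σ√T)
   = [ln(524.2096/246.0048) + (0.0365 + 0.5·0.4757²)·0.6367] / (0.4757·√0.6367)
   = [0.756541 + 0.095279] / 0.379578 = 2.244125
d₂ = d₁ − σ√T = 2.244125 − 0.379578 = 1.864548
N(d₁) = 0.987588,  N(d₂) = 0.968878,  e^(−rT) = 0.977028
E₀ = V₀·N(d₁) − D·e^(−rT)·N(d₂)
   = 524.2096·0.987588 − 246.0048·0.977028·0.968878 = 284.829730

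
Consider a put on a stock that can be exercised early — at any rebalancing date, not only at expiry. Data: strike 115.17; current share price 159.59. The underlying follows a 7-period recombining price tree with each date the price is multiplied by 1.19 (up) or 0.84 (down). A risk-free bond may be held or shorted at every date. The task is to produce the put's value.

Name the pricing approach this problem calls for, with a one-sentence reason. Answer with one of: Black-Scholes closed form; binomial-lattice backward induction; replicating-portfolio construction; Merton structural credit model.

framework: binomial-lattice backward induction

Key observation: an American put (K = 115.17, S₀ = 159.59) on a 7-date tree has no closed form — the optimal stopping decision is embedded and must be resolved recursively from expiry.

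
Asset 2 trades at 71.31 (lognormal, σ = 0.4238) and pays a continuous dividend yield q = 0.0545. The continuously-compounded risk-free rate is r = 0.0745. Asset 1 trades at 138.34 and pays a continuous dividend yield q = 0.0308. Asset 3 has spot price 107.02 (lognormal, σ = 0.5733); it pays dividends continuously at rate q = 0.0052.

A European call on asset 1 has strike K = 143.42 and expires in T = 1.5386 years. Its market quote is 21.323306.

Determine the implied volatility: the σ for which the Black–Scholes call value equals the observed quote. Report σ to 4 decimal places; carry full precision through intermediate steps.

At σ = 0.3009 the Black–Scholes value reproduces the quote:
σ√T = 0.3009·√1.5386 = 0.373237
d₁ = (ln(S/K) + (r−q+σ²/2)T) / (σ√T) = (ln(138.34/143.42) + (0.0745−0.0308+0.3009²/2)·1.5386) / 0.373237 = (-0.036063 + 0.136890) / 0.373237 = 0.270142
d₂ = d₁ − σ√T = 0.270142 − 0.373237 = -0.103096
e^{−rT} = 0.891700
e^{−qT} = 0.953716
N(d₁) = 0.606474,  N(d₂) = 0.458943
V = S·e^{−qT}·N(d₁) − K·e^{−rT}·N(d₂) = 80.016482 − 58.693176 = 21.323306 (the quoted price), and the Black–Scholes price is strictly increasing in σ, so σ is unique

sigma = 0.3009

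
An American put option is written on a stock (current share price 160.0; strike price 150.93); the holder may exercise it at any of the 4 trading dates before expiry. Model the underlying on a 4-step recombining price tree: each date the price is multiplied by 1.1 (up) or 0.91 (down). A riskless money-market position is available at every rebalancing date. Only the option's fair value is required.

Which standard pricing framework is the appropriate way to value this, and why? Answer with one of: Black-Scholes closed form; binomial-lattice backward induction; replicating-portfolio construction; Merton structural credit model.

framework: binomial-lattice backward induction

Key observation: with exercise allowed before expiry on a discrete up/down model (4 steps from spot 160), the strike-150.93 put's value must be rolled back through the tree testing early exercise at each node.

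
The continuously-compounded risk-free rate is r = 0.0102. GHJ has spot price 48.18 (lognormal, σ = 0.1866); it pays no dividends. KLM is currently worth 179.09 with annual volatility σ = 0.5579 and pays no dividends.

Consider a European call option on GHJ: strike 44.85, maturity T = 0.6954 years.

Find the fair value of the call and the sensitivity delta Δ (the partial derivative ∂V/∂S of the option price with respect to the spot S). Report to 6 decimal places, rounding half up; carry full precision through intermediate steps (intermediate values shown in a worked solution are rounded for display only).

σ√T = 0.1866·√0.6954 = 0.155607
d₁ = (ln(S/K) + (r+σ²/2)T) / (σ√T) = (ln(48.18/44.85) + (0.0102+0.1866²/2)·0.6954) / 0.155607 = (0.071620 + 0.019200) / 0.155607 = 0.583652
d₂ = d₁ − σ√T = 0.583652 − 0.155607 = 0.428045
e^{−rT} = 0.992932
N(d₁) = 0.720273,  N(d₂) = 0.665691
Call price V = S·N(d₁) − K·e^{−rT}·N(d₂) = 34.702736 − 29.645205 = 5.057531
Δ = N(d₁) = 0.720273

price = 5.057531
Δ = 0.720273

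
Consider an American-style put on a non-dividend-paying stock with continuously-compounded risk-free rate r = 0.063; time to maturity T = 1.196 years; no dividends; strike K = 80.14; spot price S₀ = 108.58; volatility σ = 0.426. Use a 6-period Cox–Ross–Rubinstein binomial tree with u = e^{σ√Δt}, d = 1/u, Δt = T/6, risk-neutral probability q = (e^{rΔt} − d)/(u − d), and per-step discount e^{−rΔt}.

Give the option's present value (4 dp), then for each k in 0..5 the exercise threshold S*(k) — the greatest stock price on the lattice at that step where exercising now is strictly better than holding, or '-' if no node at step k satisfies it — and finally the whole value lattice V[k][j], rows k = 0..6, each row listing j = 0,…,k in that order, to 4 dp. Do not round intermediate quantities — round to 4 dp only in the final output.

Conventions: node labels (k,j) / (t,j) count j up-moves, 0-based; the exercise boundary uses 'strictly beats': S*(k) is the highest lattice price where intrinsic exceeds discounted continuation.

params: Δt=0.19933 u=1.20949 d=0.82680 q=0.48562 e^(-rΔt)=0.98752
t_6 payoffs: 45.4547 29.4004 5.9153 0.0000 0.0000 0.0000 0.0000
t_5: node(5,0) S=41.9514 payoff=38.1886 vs cont=37.1885 → 38.1886 [stop]  node(5,1) S=61.3688 payoff=18.7712 vs cont=17.7711 → 18.7712 [stop]  node(5,2) S=89.7737 payoff=0.0000 vs cont=3.0048 → 3.0048 [wait]  node(5,3) S=131.3260 payoff=0.0000 vs cont=0.0000 → 0.0000 [wait]  node(5,4) S=192.1109 payoff=0.0000 vs cont=0.0000 → 0.0000 [wait]  node(5,5) S=281.0305 payoff=0.0000 vs cont=0.0000 → 0.0000 [wait]  ⇒ S*(5)=61.3688
t_4: node(4,0) S=50.7396 payoff=29.4004 vs cont=28.4003 → 29.4004 [stop]  node(4,1) S=74.2247 payoff=5.9153 vs cont=10.9761 → 10.9761 [wait]  node(4,2) S=108.5800 payoff=0.0000 vs cont=1.5263 → 1.5263 [wait]  node(4,3) S=158.8369 payoff=0.0000 vs cont=0.0000 → 0.0000 [wait]  node(4,4) S=232.3554 payoff=0.0000 vs cont=0.0000 → 0.0000 [wait]  ⇒ S*(4)=50.7396
t_3: node(3,0) S=61.3688 payoff=18.7712 vs cont=20.1980 → 20.1980 [wait]  node(3,1) S=89.7737 payoff=0.0000 vs cont=6.3074 → 6.3074 [wait]  node(3,2) S=131.3260 payoff=0.0000 vs cont=0.7753 → 0.7753 [wait]  node(3,3) S=192.1109 payoff=0.0000 vs cont=0.0000 → 0.0000 [wait]  ⇒ S*(3)=-
t_2: node(2,0) S=74.2247 payoff=5.9153 vs cont=13.2846 → 13.2846 [wait]  node(2,1) S=108.5800 payoff=0.0000 vs cont=3.5757 → 3.5757 [wait]  node(2,2) S=158.8369 payoff=0.0000 vs cont=0.3938 → 0.3938 [wait]  ⇒ S*(2)=-
t_1: node(1,0) S=89.7737 payoff=0.0000 vs cont=8.4629 → 8.4629 [wait]  node(1,1) S=131.3260 payoff=0.0000 vs cont=2.0052 → 2.0052 [wait]  ⇒ S*(1)=-
t_0: node(0,0) S=108.5800 payoff=0.0000 vs cont=5.2605 → 5.2605 [wait]  ⇒ S*(0)=-

price = 5.2605
boundary = - - - - 50.7396 61.3688
tree:
5.2605
8.4629 2.0052
13.2846 3.5757 0.3938
20.1980 6.3074 0.7753 0.0000
29.4004 10.9761 1.5263 0.0000 0.0000
38.1886 18.7712 3.0048 0.0000 0.0000 0.0000
45.4547 29.4004 5.9153 0.0000 0.0000 0.0000 0.0000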